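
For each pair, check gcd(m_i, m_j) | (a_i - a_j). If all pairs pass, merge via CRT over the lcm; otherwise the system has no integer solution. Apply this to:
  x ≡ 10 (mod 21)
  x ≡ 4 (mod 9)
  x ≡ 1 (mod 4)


Moduli 21, 9, 4 are not pairwise coprime, so CRT works modulo lcm(m_i) when all pairwise compatibility conditions hold.
Pairwise compatibility: gcd(m_i, m_j) must divide a_i - a_j for every pair.
Merge one congruence at a time:
  Start: x ≡ 10 (mod 21).
  Combine with x ≡ 4 (mod 9): gcd(21, 9) = 3; 4 - 10 = -6, which IS divisible by 3, so compatible.
    Write x = 10 + 21·t and substitute into x ≡ 4 (mod 9): 21·t ≡ 4 − 10 = -6 (mod 9).
    Divide the congruence (and modulus) by g = 3: 7·t ≡ -2 (mod 3).
    Reduce coefficients mod 3: 1·t ≡ 1 (mod 3).
    So t ≡ 1 (mod 3).
    Then x = 10 + 21·1 = 31, valid modulo lcm(21, 9) = 63: x ≡ 31 (mod 63).
  Combine with x ≡ 1 (mod 4): gcd(63, 4) = 1; 1 - 31 = -30, which IS divisible by 1, so compatible.
    Write x = 31 + 63·t and substitute into x ≡ 1 (mod 4): 63·t ≡ 1 − 31 = -30 (mod 4).
    Reduce coefficients mod 4: 3·t ≡ 2 (mod 4).
    The inverse of 3 mod 4 is 3 (since 3·3 = 9 = 2·4 + 1), so t ≡ 3·2 = 6 ≡ 2 (mod 4).
    Then x = 31 + 63·2 = 157, valid modulo lcm(63, 4) = 252: x ≡ 157 (mod 252).
Verify: 157 mod 21 = 10, 157 mod 9 = 4, 157 mod 4 = 1.

x ≡ 157 (mod 252).


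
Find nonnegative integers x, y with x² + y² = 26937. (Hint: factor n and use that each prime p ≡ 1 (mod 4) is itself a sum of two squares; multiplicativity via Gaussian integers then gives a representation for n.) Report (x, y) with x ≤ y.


Step 1: Factor n = 26937 = 3^2 · 41 · 73.
Step 2: Check the mod-4 condition on each prime factor: 3 ≡ 3 (mod 4), exponent 2 (must be even); 41 ≡ 1 (mod 4), exponent 1; 73 ≡ 1 (mod 4), exponent 1.
All primes ≡ 3 (mod 4) appear to even exponent (or don't appear), so by the two-squares theorem n IS expressible as a sum of two squares.
Step 3: Build a representation. Group n = k² · m with k = 3 and m = 41 · 73 = 2993 (a product of primes ≡ 1 (mod 4)); a representation of m scales to one of n via (k·x)² + (k·y)² = k²(x² + y²). Each prime p ≡ 1 (mod 4) is itself a sum of two squares; find a² by testing p − a² for a perfect square:
  41: 41 − 1² = 40, 41 − 2² = 37, 41 − 3² = 32, 41 − 4² = 25 = 5² ⇒ 41 = 4² + 5².
  73: 73 − 1² = 72, 73 − 2² = 69, 73 − 3² = 64 = 8² ⇒ 73 = 3² + 8².
  Combine using the Brahmagupta–Fibonacci identity (a² + b²)(c² + d²) = (ac − bd)² + (ad + bc)² = (ac + bd)² + (ad − bc)²:
  41 · 73 = 2993: from (4² + 5²)(3² + 8²), take (4·3 − 5·8, 4·8 + 5·3) = (12 − 40, 32 + 15) = (-28, 47); dropping signs (only squares matter) gives (28, 47); check 28² + 47² = 784 + 2209 = 2993 ✓.
  Scale by k = 3: (3·28, 3·47) = (84, 141).
Step 4: Order so x ≤ y and verify: 84² + 141² = 7056 + 19881 = 26937 = n. ✓

n = 26937 = 84² + 141² (one valid representation with x ≤ y).


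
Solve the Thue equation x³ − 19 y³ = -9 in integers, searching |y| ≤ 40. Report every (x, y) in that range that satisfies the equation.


The equation is x³ - 19y³ = -9. For fixed y, x³ = 19·y³ − 9, so a solution requires the RHS to be a perfect cube.
Strategy: iterate y from -40 to 40, compute RHS = 19·y³ − 9, and check whether it is a (positive or negative) perfect cube.
Check small values of y:
  y = 0: RHS = -9 is not a perfect cube.
  y = 1: RHS = 10 is not a perfect cube.
  y = -1: RHS = -28 is not a perfect cube.
  y = 2: RHS = 143 is not a perfect cube.
  y = -2: RHS = -161 is not a perfect cube.
  y = 3: RHS = 504 is not a perfect cube.
  y = -3: RHS = -522 is not a perfect cube.
Continuing the search up to |y| = 40 finds no solutions either.
No (x, y) in the scanned range satisfies the equation.

No integer solutions with |y| ≤ 40.


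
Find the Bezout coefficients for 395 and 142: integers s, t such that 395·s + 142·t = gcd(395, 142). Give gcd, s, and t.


Euclidean algorithm on (395, 142) — divide until remainder is 0:
  395 = 2 · 142 + 111
  142 = 1 · 111 + 31
  111 = 3 · 31 + 18
  31 = 1 · 18 + 13
  18 = 1 · 13 + 5
  13 = 2 · 5 + 3
  5 = 1 · 3 + 2
  3 = 1 · 2 + 1
  2 = 2 · 1 + 0
gcd(395, 142) = 1.
Track Bezout coefficients alongside the remainders: start with r₀ = 395 = a·1 + b·0 (s = 1, t = 0) and r₁ = 142 = a·0 + b·1 (s = 0, t = 1); each new remainder r_{k+1} = r_{k-1} − q_k·r_k inherits s_{k+1} = s_{k-1} − q_k·s_k, t_{k+1} = t_{k-1} − q_k·t_k, so r_k = a·s_k + b·t_k at every step:
  q = 2: r = 111, s = 1 − 2·0 = 1, t = 0 − 2·1 = -2  (check: 395·1 + 142·(-2) = 111)
  q = 1: r = 31, s = 0 − 1·1 = -1, t = 1 − 1·(-2) = 3  (check: 395·(-1) + 142·3 = 31)
  q = 3: r = 18, s = 1 − 3·(-1) = 4, t = -2 − 3·3 = -11  (check: 395·4 + 142·(-11) = 18)
  q = 1: r = 13, s = -1 − 1·4 = -5, t = 3 − 1·(-11) = 14  (check: 395·(-5) + 142·14 = 13)
  q = 1: r = 5, s = 4 − 1·(-5) = 9, t = -11 − 1·14 = -25  (check: 395·9 + 142·(-25) = 5)
  q = 2: r = 3, s = -5 − 2·9 = -23, t = 14 − 2·(-25) = 64  (check: 395·(-23) + 142·64 = 3)
  q = 1: r = 2, s = 9 − 1·(-23) = 32, t = -25 − 1·64 = -89  (check: 395·32 + 142·(-89) = 2)
  q = 1: r = 1, s = -23 − 1·32 = -55, t = 64 − 1·(-89) = 153  (check: 395·(-55) + 142·153 = 1)
The row with r = 1 (the gcd) gives the Bezout coefficients s = -55, t = 153.
Result: 395 · (-55) + 142 · (153) = 1.

gcd(395, 142) = 1; s = -55, t = 153 (check: 395·(-55) + 142·153 = 1).


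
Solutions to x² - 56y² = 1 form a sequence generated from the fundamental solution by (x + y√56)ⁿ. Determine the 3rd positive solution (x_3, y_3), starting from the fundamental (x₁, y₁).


Step 1: Find the fundamental solution (x₁, y₁) of x² - 56y² = 1.
  Expand √56 as a continued fraction. a₀ = ⌊√56⌋ = 7; iterate m_{k+1} = d_k·a_k − m_k, d_{k+1} = (56 − m_{k+1}²)/d_k, a_{k+1} = ⌊(a₀ + m_{k+1})/d_{k+1}⌋ (starting m₀ = 0, d₀ = 1), with convergents p_k = a_k·p_{k-1} + p_{k-2}, q_k = a_k·q_{k-1} + q_{k-2} (p₋₁ = 1, q₋₁ = 0):
  k = 0: a₀ = 7; p₀/q₀ = 7/1; p₀² − 56·q₀² = 49 − 56 = -7.
  k = 1: m = 7, d = 7, a = ⌊(7 + 7)/7⌋ = 2; p/q = (2·7 + 1)/(2·1 + 0) = 15/2; p² − 56·q² = 225 − 224 = 1.
  The first convergent with p² − 56·q² = 1 gives the fundamental solution (x₁, y₁) = (15, 2).
Step 2: Apply the recurrence (x_{n+1}, y_{n+1}) = (x₁x_n + 56y₁y_n, x₁y_n + y₁x_n) repeatedly.
  From (x_1, y_1) = (15, 2): x_2 = 15·15 + 56·2·2 = 449; y_2 = 15·2 + 2·15 = 60.
  From (x_2, y_2) = (449, 60): x_3 = 15·449 + 56·2·60 = 13455; y_3 = 15·60 + 2·449 = 1798.
Step 3: Verify x_3² - 56·y_3² = 181037025 - 181037024 = 1 (should be 1). ✓

(x_1, y_1) = (15, 2); (x_3, y_3) = (13455, 1798).


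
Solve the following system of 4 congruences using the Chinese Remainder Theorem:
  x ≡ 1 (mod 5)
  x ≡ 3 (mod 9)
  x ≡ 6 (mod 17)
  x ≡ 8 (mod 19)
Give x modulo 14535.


Product of moduli M = 5 · 9 · 17 · 19 = 14535.
Merge one congruence at a time:
  Start: x ≡ 1 (mod 5).
  Combine with x ≡ 3 (mod 9); new modulus lcm = 45.
    Write x = 1 + 5·t and substitute into x ≡ 3 (mod 9): 5·t ≡ 3 − 1 = 2 (mod 9).
    The inverse of 5 mod 9 is 2 (since 5·2 = 10 = 1·9 + 1), so t ≡ 2·2 = 4 ≡ 4 (mod 9).
    Then x = 1 + 5·4 = 21, valid modulo lcm(5, 9) = 45: x ≡ 21 (mod 45).
  Combine with x ≡ 6 (mod 17); new modulus lcm = 765.
    Write x = 21 + 45·t and substitute into x ≡ 6 (mod 17): 45·t ≡ 6 − 21 = -15 (mod 17).
    Reduce coefficients mod 17: 11·t ≡ 2 (mod 17).
    The inverse of 11 mod 17 is 14 (since 11·14 = 154 = 9·17 + 1), so t ≡ 14·2 = 28 ≡ 11 (mod 17).
    Then x = 21 + 45·11 = 516, valid modulo lcm(45, 17) = 765: x ≡ 516 (mod 765).
  Combine with x ≡ 8 (mod 19); new modulus lcm = 14535.
    Write x = 516 + 765·t and substitute into x ≡ 8 (mod 19): 765·t ≡ 8 − 516 = -508 (mod 19).
    Reduce coefficients mod 19: 5·t ≡ 5 (mod 19).
    The inverse of 5 mod 19 is 4 (since 5·4 = 20 = 1·19 + 1), so t ≡ 4·5 = 20 ≡ 1 (mod 19).
    Then x = 516 + 765·1 = 1281, valid modulo lcm(765, 19) = 14535: x ≡ 1281 (mod 14535).
Verify against each original: 1281 mod 5 = 1, 1281 mod 9 = 3, 1281 mod 17 = 6, 1281 mod 19 = 8.

x ≡ 1281 (mod 14535).


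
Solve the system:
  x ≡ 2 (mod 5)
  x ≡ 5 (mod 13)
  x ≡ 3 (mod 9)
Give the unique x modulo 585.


Moduli 5, 13, 9 are pairwise coprime; by CRT there is a unique solution modulo M = 5 · 13 · 9 = 585.
Solve pairwise, accumulating the modulus:
  Start with x ≡ 2 (mod 5).
  Combine with x ≡ 5 (mod 13): since gcd(5, 13) = 1, we get a unique residue mod 65.
    Write x = 2 + 5·t and substitute into x ≡ 5 (mod 13): 5·t ≡ 5 − 2 = 3 (mod 13).
    The inverse of 5 mod 13 is 8 (since 5·8 = 40 = 3·13 + 1), so t ≡ 8·3 = 24 ≡ 11 (mod 13).
    Then x = 2 + 5·11 = 57, valid modulo lcm(5, 13) = 65: x ≡ 57 (mod 65).
  Combine with x ≡ 3 (mod 9): since gcd(65, 9) = 1, we get a unique residue mod 585.
    Write x = 57 + 65·t and substitute into x ≡ 3 (mod 9): 65·t ≡ 3 − 57 = -54 (mod 9).
    Reduce coefficients mod 9: 2·t ≡ 0 (mod 9).
    The inverse of 2 mod 9 is 5 (since 2·5 = 10 = 1·9 + 1), so t ≡ 5·0 = 0 ≡ 0 (mod 9).
    Then x = 57 + 65·0 = 57, valid modulo lcm(65, 9) = 585: x ≡ 57 (mod 585).
Verify: 57 mod 5 = 2 ✓, 57 mod 13 = 5 ✓, 57 mod 9 = 3 ✓.

x ≡ 57 (mod 585).


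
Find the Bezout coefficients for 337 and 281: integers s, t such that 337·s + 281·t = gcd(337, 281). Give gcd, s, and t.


Euclidean algorithm on (337, 281) — divide until remainder is 0:
  337 = 1 · 281 + 56
  281 = 5 · 56 + 1
  56 = 56 · 1 + 0
gcd(337, 281) = 1.
Track Bezout coefficients alongside the remainders: start with r₀ = 337 = a·1 + b·0 (s = 1, t = 0) and r₁ = 281 = a·0 + b·1 (s = 0, t = 1); each new remainder r_{k+1} = r_{k-1} − q_k·r_k inherits s_{k+1} = s_{k-1} − q_k·s_k, t_{k+1} = t_{k-1} − q_k·t_k, so r_k = a·s_k + b·t_k at every step:
  q = 1: r = 56, s = 1 − 1·0 = 1, t = 0 − 1·1 = -1  (check: 337·1 + 281·(-1) = 56)
  q = 5: r = 1, s = 0 − 5·1 = -5, t = 1 − 5·(-1) = 6  (check: 337·(-5) + 281·6 = 1)
The row with r = 1 (the gcd) gives the Bezout coefficients s = -5, t = 6.
Result: 337 · (-5) + 281 · (6) = 1.

gcd(337, 281) = 1; s = -5, t = 6 (check: 337·(-5) + 281·6 = 1).


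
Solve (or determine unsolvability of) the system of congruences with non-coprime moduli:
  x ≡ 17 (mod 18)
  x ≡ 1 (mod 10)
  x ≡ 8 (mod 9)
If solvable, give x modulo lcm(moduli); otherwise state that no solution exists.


Moduli 18, 10, 9 are not pairwise coprime, so CRT works modulo lcm(m_i) when all pairwise compatibility conditions hold.
Pairwise compatibility: gcd(m_i, m_j) must divide a_i - a_j for every pair.
Merge one congruence at a time:
  Start: x ≡ 17 (mod 18).
  Combine with x ≡ 1 (mod 10): gcd(18, 10) = 2; 1 - 17 = -16, which IS divisible by 2, so compatible.
    Write x = 17 + 18·t and substitute into x ≡ 1 (mod 10): 18·t ≡ 1 − 17 = -16 (mod 10).
    Divide the congruence (and modulus) by g = 2: 9·t ≡ -8 (mod 5).
    Reduce coefficients mod 5: 4·t ≡ 2 (mod 5).
    The inverse of 4 mod 5 is 4 (since 4·4 = 16 = 3·5 + 1), so t ≡ 4·2 = 8 ≡ 3 (mod 5).
    Then x = 17 + 18·3 = 71, valid modulo lcm(18, 10) = 90: x ≡ 71 (mod 90).
  Combine with x ≡ 8 (mod 9): gcd(90, 9) = 9; 8 - 71 = -63, which IS divisible by 9, so compatible.
    Write x = 71 + 90·t and substitute into x ≡ 8 (mod 9): 90·t ≡ 8 − 71 = -63 (mod 9).
    Divide the congruence (and modulus) by g = 9: 10·t ≡ -7 (mod 1).
    Modulo 1 every t works; take t = 0.
    Then x = 71 + 90·0 = 71, valid modulo lcm(90, 9) = 90: x ≡ 71 (mod 90).
Verify: 71 mod 18 = 17, 71 mod 10 = 1, 71 mod 9 = 8.

x ≡ 71 (mod 90).


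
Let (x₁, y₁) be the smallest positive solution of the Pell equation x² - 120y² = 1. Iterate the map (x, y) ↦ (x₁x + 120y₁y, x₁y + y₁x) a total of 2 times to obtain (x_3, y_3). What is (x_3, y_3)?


Step 1: Find the fundamental solution (x₁, y₁) of x² - 120y² = 1.
  Expand √120 as a continued fraction. a₀ = ⌊√120⌋ = 10; iterate m_{k+1} = d_k·a_k − m_k, d_{k+1} = (120 − m_{k+1}²)/d_k, a_{k+1} = ⌊(a₀ + m_{k+1})/d_{k+1}⌋ (starting m₀ = 0, d₀ = 1), with convergents p_k = a_k·p_{k-1} + p_{k-2}, q_k = a_k·q_{k-1} + q_{k-2} (p₋₁ = 1, q₋₁ = 0):
  k = 0: a₀ = 10; p₀/q₀ = 10/1; p₀² − 120·q₀² = 100 − 120 = -20.
  k = 1: m = 10, d = 20, a = ⌊(10 + 10)/20⌋ = 1; p/q = (1·10 + 1)/(1·1 + 0) = 11/1; p² − 120·q² = 121 − 120 = 1.
  The first convergent with p² − 120·q² = 1 gives the fundamental solution (x₁, y₁) = (11, 1).
Step 2: Apply the recurrence (x_{n+1}, y_{n+1}) = (x₁x_n + 120y₁y_n, x₁y_n + y₁x_n) repeatedly.
  From (x_1, y_1) = (11, 1): x_2 = 11·11 + 120·1·1 = 241; y_2 = 11·1 + 1·11 = 22.
  From (x_2, y_2) = (241, 22): x_3 = 11·241 + 120·1·22 = 5291; y_3 = 11·22 + 1·241 = 483.
Step 3: Verify x_3² - 120·y_3² = 27994681 - 27994680 = 1 (should be 1). ✓

(x_1, y_1) = (11, 1); (x_3, y_3) = (5291, 483).


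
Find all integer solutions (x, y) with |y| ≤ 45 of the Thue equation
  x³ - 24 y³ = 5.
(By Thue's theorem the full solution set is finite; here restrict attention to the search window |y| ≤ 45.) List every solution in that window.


The equation is x³ - 24y³ = 5. For fixed y, x³ = 24·y³ + 5, so a solution requires the RHS to be a perfect cube.
Strategy: iterate y from -45 to 45, compute RHS = 24·y³ + 5, and check whether it is a (positive or negative) perfect cube.
Check small values of y:
  y = 0: RHS = 5 is not a perfect cube.
  y = 1: RHS = 29 is not a perfect cube.
  y = -1: RHS = -19 is not a perfect cube.
  y = 2: RHS = 197 is not a perfect cube.
  y = -2: RHS = -187 is not a perfect cube.
  y = 3: RHS = 653 is not a perfect cube.
  y = -3: RHS = -643 is not a perfect cube.
Continuing the search up to |y| = 45 finds no solutions either.
No (x, y) in the scanned range satisfies the equation.

No integer solutions with |y| ≤ 45.


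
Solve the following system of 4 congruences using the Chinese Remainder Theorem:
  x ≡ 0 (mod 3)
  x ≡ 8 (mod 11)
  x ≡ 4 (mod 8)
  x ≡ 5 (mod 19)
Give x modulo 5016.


Product of moduli M = 3 · 11 · 8 · 19 = 5016.
Merge one congruence at a time:
  Start: x ≡ 0 (mod 3).
  Combine with x ≡ 8 (mod 11); new modulus lcm = 33.
    Write x = 0 + 3·t and substitute into x ≡ 8 (mod 11): 3·t ≡ 8 − 0 = 8 (mod 11).
    The inverse of 3 mod 11 is 4 (since 3·4 = 12 = 1·11 + 1), so t ≡ 4·8 = 32 ≡ 10 (mod 11).
    Then x = 0 + 3·10 = 30, valid modulo lcm(3, 11) = 33: x ≡ 30 (mod 33).
  Combine with x ≡ 4 (mod 8); new modulus lcm = 264.
    Write x = 30 + 33·t and substitute into x ≡ 4 (mod 8): 33·t ≡ 4 − 30 = -26 (mod 8).
    Reduce coefficients mod 8: 1·t ≡ 6 (mod 8).
    So t ≡ 6 (mod 8).
    Then x = 30 + 33·6 = 228, valid modulo lcm(33, 8) = 264: x ≡ 228 (mod 264).
  Combine with x ≡ 5 (mod 19); new modulus lcm = 5016.
    Write x = 228 + 264·t and substitute into x ≡ 5 (mod 19): 264·t ≡ 5 − 228 = -223 (mod 19).
    Reduce coefficients mod 19: 17·t ≡ 5 (mod 19).
    The inverse of 17 mod 19 is 9 (since 17·9 = 153 = 8·19 + 1), so t ≡ 9·5 = 45 ≡ 7 (mod 19).
    Then x = 228 + 264·7 = 2076, valid modulo lcm(264, 19) = 5016: x ≡ 2076 (mod 5016).
Verify against each original: 2076 mod 3 = 0, 2076 mod 11 = 8, 2076 mod 8 = 4, 2076 mod 19 = 5.

x ≡ 2076 (mod 5016).


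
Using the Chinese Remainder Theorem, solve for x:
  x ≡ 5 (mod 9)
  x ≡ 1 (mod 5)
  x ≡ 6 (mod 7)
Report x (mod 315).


Moduli 9, 5, 7 are pairwise coprime; by CRT there is a unique solution modulo M = 9 · 5 · 7 = 315.
Solve pairwise, accumulating the modulus:
  Start with x ≡ 5 (mod 9).
  Combine with x ≡ 1 (mod 5): since gcd(9, 5) = 1, we get a unique residue mod 45.
    Write x = 5 + 9·t and substitute into x ≡ 1 (mod 5): 9·t ≡ 1 − 5 = -4 (mod 5).
    Reduce coefficients mod 5: 4·t ≡ 1 (mod 5).
    The inverse of 4 mod 5 is 4 (since 4·4 = 16 = 3·5 + 1), so t ≡ 4·1 = 4 ≡ 4 (mod 5).
    Then x = 5 + 9·4 = 41, valid modulo lcm(9, 5) = 45: x ≡ 41 (mod 45).
  Combine with x ≡ 6 (mod 7): since gcd(45, 7) = 1, we get a unique residue mod 315.
    Write x = 41 + 45·t and substitute into x ≡ 6 (mod 7): 45·t ≡ 6 − 41 = -35 (mod 7).
    Reduce coefficients mod 7: 3·t ≡ 0 (mod 7).
    The inverse of 3 mod 7 is 5 (since 3·5 = 15 = 2·7 + 1), so t ≡ 5·0 = 0 ≡ 0 (mod 7).
    Then x = 41 + 45·0 = 41, valid modulo lcm(45, 7) = 315: x ≡ 41 (mod 315).
Verify: 41 mod 9 = 5 ✓, 41 mod 5 = 1 ✓, 41 mod 7 = 6 ✓.

x ≡ 41 (mod 315).


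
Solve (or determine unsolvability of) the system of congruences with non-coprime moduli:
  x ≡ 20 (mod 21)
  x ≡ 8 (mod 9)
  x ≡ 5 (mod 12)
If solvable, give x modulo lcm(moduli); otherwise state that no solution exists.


Moduli 21, 9, 12 are not pairwise coprime, so CRT works modulo lcm(m_i) when all pairwise compatibility conditions hold.
Pairwise compatibility: gcd(m_i, m_j) must divide a_i - a_j for every pair.
Merge one congruence at a time:
  Start: x ≡ 20 (mod 21).
  Combine with x ≡ 8 (mod 9): gcd(21, 9) = 3; 8 - 20 = -12, which IS divisible by 3, so compatible.
    Write x = 20 + 21·t and substitute into x ≡ 8 (mod 9): 21·t ≡ 8 − 20 = -12 (mod 9).
    Divide the congruence (and modulus) by g = 3: 7·t ≡ -4 (mod 3).
    Reduce coefficients mod 3: 1·t ≡ 2 (mod 3).
    So t ≡ 2 (mod 3).
    Then x = 20 + 21·2 = 62, valid modulo lcm(21, 9) = 63: x ≡ 62 (mod 63).
  Combine with x ≡ 5 (mod 12): gcd(63, 12) = 3; 5 - 62 = -57, which IS divisible by 3, so compatible.
    Write x = 62 + 63·t and substitute into x ≡ 5 (mod 12): 63·t ≡ 5 − 62 = -57 (mod 12).
    Divide the congruence (and modulus) by g = 3: 21·t ≡ -19 (mod 4).
    Reduce coefficients mod 4: 1·t ≡ 1 (mod 4).
    So t ≡ 1 (mod 4).
    Then x = 62 + 63·1 = 125, valid modulo lcm(63, 12) = 252: x ≡ 125 (mod 252).
Verify: 125 mod 21 = 20, 125 mod 9 = 8, 125 mod 12 = 5.

x ≡ 125 (mod 252).


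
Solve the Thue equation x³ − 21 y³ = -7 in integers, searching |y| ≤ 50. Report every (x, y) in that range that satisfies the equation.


The equation is x³ - 21y³ = -7. For fixed y, x³ = 21·y³ − 7, so a solution requires the RHS to be a perfect cube.
Strategy: iterate y from -50 to 50, compute RHS = 21·y³ − 7, and check whether it is a (positive or negative) perfect cube.
Check small values of y:
  y = 0: RHS = -7 is not a perfect cube.
  y = 1: RHS = 14 is not a perfect cube.
  y = -1: RHS = -28 is not a perfect cube.
  y = 2: RHS = 161 is not a perfect cube.
  y = -2: RHS = -175 is not a perfect cube.
  y = 3: RHS = 560 is not a perfect cube.
  y = -3: RHS = -574 is not a perfect cube.
Continuing the search up to |y| = 50 finds no solutions either.
No (x, y) in the scanned range satisfies the equation.

No integer solutions with |y| ≤ 50.


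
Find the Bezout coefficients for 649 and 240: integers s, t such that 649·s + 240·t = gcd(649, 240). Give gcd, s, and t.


Euclidean algorithm on (649, 240) — divide until remainder is 0:
  649 = 2 · 240 + 169
  240 = 1 · 169 + 71
  169 = 2 · 71 + 27
  71 = 2 · 27 + 17
  27 = 1 · 17 + 10
  17 = 1 · 10 + 7
  10 = 1 · 7 + 3
  7 = 2 · 3 + 1
  3 = 3 · 1 + 0
gcd(649, 240) = 1.
Track Bezout coefficients alongside the remainders: start with r₀ = 649 = a·1 + b·0 (s = 1, t = 0) and r₁ = 240 = a·0 + b·1 (s = 0, t = 1); each new remainder r_{k+1} = r_{k-1} − q_k·r_k inherits s_{k+1} = s_{k-1} − q_k·s_k, t_{k+1} = t_{k-1} − q_k·t_k, so r_k = a·s_k + b·t_k at every step:
  q = 2: r = 169, s = 1 − 2·0 = 1, t = 0 − 2·1 = -2  (check: 649·1 + 240·(-2) = 169)
  q = 1: r = 71, s = 0 − 1·1 = -1, t = 1 − 1·(-2) = 3  (check: 649·(-1) + 240·3 = 71)
  q = 2: r = 27, s = 1 − 2·(-1) = 3, t = -2 − 2·3 = -8  (check: 649·3 + 240·(-8) = 27)
  q = 2: r = 17, s = -1 − 2·3 = -7, t = 3 − 2·(-8) = 19  (check: 649·(-7) + 240·19 = 17)
  q = 1: r = 10, s = 3 − 1·(-7) = 10, t = -8 − 1·19 = -27  (check: 649·10 + 240·(-27) = 10)
  q = 1: r = 7, s = -7 − 1·10 = -17, t = 19 − 1·(-27) = 46  (check: 649·(-17) + 240·46 = 7)
  q = 1: r = 3, s = 10 − 1·(-17) = 27, t = -27 − 1·46 = -73  (check: 649·27 + 240·(-73) = 3)
  q = 2: r = 1, s = -17 − 2·27 = -71, t = 46 − 2·(-73) = 192  (check: 649·(-71) + 240·192 = 1)
The row with r = 1 (the gcd) gives the Bezout coefficients s = -71, t = 192.
Result: 649 · (-71) + 240 · (192) = 1.

gcd(649, 240) = 1; s = -71, t = 192 (check: 649·(-71) + 240·192 = 1).


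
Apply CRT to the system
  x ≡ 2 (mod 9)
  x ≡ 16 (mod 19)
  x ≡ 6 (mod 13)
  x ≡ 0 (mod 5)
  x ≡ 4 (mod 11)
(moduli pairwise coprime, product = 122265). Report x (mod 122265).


Product of moduli M = 9 · 19 · 13 · 5 · 11 = 122265.
Merge one congruence at a time:
  Start: x ≡ 2 (mod 9).
  Combine with x ≡ 16 (mod 19); new modulus lcm = 171.
    Write x = 2 + 9·t and substitute into x ≡ 16 (mod 19): 9·t ≡ 16 − 2 = 14 (mod 19).
    The inverse of 9 mod 19 is 17 (since 9·17 = 153 = 8·19 + 1), so t ≡ 17·14 = 238 ≡ 10 (mod 19).
    Then x = 2 + 9·10 = 92, valid modulo lcm(9, 19) = 171: x ≡ 92 (mod 171).
  Combine with x ≡ 6 (mod 13); new modulus lcm = 2223.
    Write x = 92 + 171·t and substitute into x ≡ 6 (mod 13): 171·t ≡ 6 − 92 = -86 (mod 13).
    Reduce coefficients mod 13: 2·t ≡ 5 (mod 13).
    The inverse of 2 mod 13 is 7 (since 2·7 = 14 = 1·13 + 1), so t ≡ 7·5 = 35 ≡ 9 (mod 13).
    Then x = 92 + 171·9 = 1631, valid modulo lcm(171, 13) = 2223: x ≡ 1631 (mod 2223).
  Combine with x ≡ 0 (mod 5); new modulus lcm = 11115.
    Write x = 1631 + 2223·t and substitute into x ≡ 0 (mod 5): 2223·t ≡ 0 − 1631 = -1631 (mod 5).
    Reduce coefficients mod 5: 3·t ≡ 4 (mod 5).
    The inverse of 3 mod 5 is 2 (since 3·2 = 6 = 1·5 + 1), so t ≡ 2·4 = 8 ≡ 3 (mod 5).
    Then x = 1631 + 2223·3 = 8300, valid modulo lcm(2223, 5) = 11115: x ≡ 8300 (mod 11115).
  Combine with x ≡ 4 (mod 11); new modulus lcm = 122265.
    Write x = 8300 + 11115·t and substitute into x ≡ 4 (mod 11): 11115·t ≡ 4 − 8300 = -8296 (mod 11).
    Reduce coefficients mod 11: 5·t ≡ 9 (mod 11).
    The inverse of 5 mod 11 is 9 (since 5·9 = 45 = 4·11 + 1), so t ≡ 9·9 = 81 ≡ 4 (mod 11).
    Then x = 8300 + 11115·4 = 52760, valid modulo lcm(11115, 11) = 122265: x ≡ 52760 (mod 122265).
Verify against each original: 52760 mod 9 = 2, 52760 mod 19 = 16, 52760 mod 13 = 6, 52760 mod 5 = 0, 52760 mod 11 = 4.

x ≡ 52760 (mod 122265).


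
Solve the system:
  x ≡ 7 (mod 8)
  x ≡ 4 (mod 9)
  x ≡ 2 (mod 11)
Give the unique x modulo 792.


Moduli 8, 9, 11 are pairwise coprime; by CRT there is a unique solution modulo M = 8 · 9 · 11 = 792.
Solve pairwise, accumulating the modulus:
  Start with x ≡ 7 (mod 8).
  Combine with x ≡ 4 (mod 9): since gcd(8, 9) = 1, we get a unique residue mod 72.
    Write x = 7 + 8·t and substitute into x ≡ 4 (mod 9): 8·t ≡ 4 − 7 = -3 (mod 9).
    Reduce coefficients mod 9: 8·t ≡ 6 (mod 9).
    The inverse of 8 mod 9 is 8 (since 8·8 = 64 = 7·9 + 1), so t ≡ 8·6 = 48 ≡ 3 (mod 9).
    Then x = 7 + 8·3 = 31, valid modulo lcm(8, 9) = 72: x ≡ 31 (mod 72).
  Combine with x ≡ 2 (mod 11): since gcd(72, 11) = 1, we get a unique residue mod 792.
    Write x = 31 + 72·t and substitute into x ≡ 2 (mod 11): 72·t ≡ 2 − 31 = -29 (mod 11).
    Reduce coefficients mod 11: 6·t ≡ 4 (mod 11).
    The inverse of 6 mod 11 is 2 (since 6·2 = 12 = 1·11 + 1), so t ≡ 2·4 = 8 ≡ 8 (mod 11).
    Then x = 31 + 72·8 = 607, valid modulo lcm(72, 11) = 792: x ≡ 607 (mod 792).
Verify: 607 mod 8 = 7 ✓, 607 mod 9 = 4 ✓, 607 mod 11 = 2 ✓.

x ≡ 607 (mod 792).


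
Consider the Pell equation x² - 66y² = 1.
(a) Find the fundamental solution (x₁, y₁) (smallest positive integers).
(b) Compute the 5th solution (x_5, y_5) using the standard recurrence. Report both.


Step 1: Find the fundamental solution (x₁, y₁) of x² - 66y² = 1.
  Expand √66 as a continued fraction. a₀ = ⌊√66⌋ = 8; iterate m_{k+1} = d_k·a_k − m_k, d_{k+1} = (66 − m_{k+1}²)/d_k, a_{k+1} = ⌊(a₀ + m_{k+1})/d_{k+1}⌋ (starting m₀ = 0, d₀ = 1), with convergents p_k = a_k·p_{k-1} + p_{k-2}, q_k = a_k·q_{k-1} + q_{k-2} (p₋₁ = 1, q₋₁ = 0):
  k = 0: a₀ = 8; p₀/q₀ = 8/1; p₀² − 66·q₀² = 64 − 66 = -2.
  k = 1: m = 8, d = 2, a = ⌊(8 + 8)/2⌋ = 8; p/q = (8·8 + 1)/(8·1 + 0) = 65/8; p² − 66·q² = 4225 − 4224 = 1.
  The first convergent with p² − 66·q² = 1 gives the fundamental solution (x₁, y₁) = (65, 8).
Step 2: Apply the recurrence (x_{n+1}, y_{n+1}) = (x₁x_n + 66y₁y_n, x₁y_n + y₁x_n) repeatedly.
  From (x_1, y_1) = (65, 8): x_2 = 65·65 + 66·8·8 = 8449; y_2 = 65·8 + 8·65 = 1040.
  From (x_2, y_2) = (8449, 1040): x_3 = 65·8449 + 66·8·1040 = 1098305; y_3 = 65·1040 + 8·8449 = 135192.
  From (x_3, y_3) = (1098305, 135192): x_4 = 65·1098305 + 66·8·135192 = 142771201; y_4 = 65·135192 + 8·1098305 = 17573920.
  From (x_4, y_4) = (142771201, 17573920): x_5 = 65·142771201 + 66·8·17573920 = 18559157825; y_5 = 65·17573920 + 8·142771201 = 2284474408.
Step 3: Verify x_5² - 66·y_5² = 344442339173258730625 - 344442339173258730624 = 1 (should be 1). ✓

(x_1, y_1) = (65, 8); (x_5, y_5) = (18559157825, 2284474408).


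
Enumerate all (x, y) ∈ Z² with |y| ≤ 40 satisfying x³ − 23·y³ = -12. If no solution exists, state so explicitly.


The equation is x³ - 23y³ = -12. For fixed y, x³ = 23·y³ − 12, so a solution requires the RHS to be a perfect cube.
Strategy: iterate y from -40 to 40, compute RHS = 23·y³ − 12, and check whether it is a (positive or negative) perfect cube.
Check small values of y:
  y = 0: RHS = -12 is not a perfect cube.
  y = 1: RHS = 11 is not a perfect cube.
  y = -1: RHS = -35 is not a perfect cube.
  y = 2: RHS = 172 is not a perfect cube.
  y = -2: RHS = -196 is not a perfect cube.
  y = 3: RHS = 609 is not a perfect cube.
  y = -3: RHS = -633 is not a perfect cube.
Continuing the search up to |y| = 40 finds no solutions either.
No (x, y) in the scanned range satisfies the equation.

No integer solutions with |y| ≤ 40.


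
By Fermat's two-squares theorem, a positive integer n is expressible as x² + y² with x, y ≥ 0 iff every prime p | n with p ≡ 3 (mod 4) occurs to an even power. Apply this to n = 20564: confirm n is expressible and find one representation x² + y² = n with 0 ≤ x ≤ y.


Step 1: Factor n = 20564 = 2^2 · 53 · 97.
Step 2: Check the mod-4 condition on each prime factor: 2 = 2 (special); 53 ≡ 1 (mod 4), exponent 1; 97 ≡ 1 (mod 4), exponent 1.
All primes ≡ 3 (mod 4) appear to even exponent (or don't appear), so by the two-squares theorem n IS expressible as a sum of two squares.
Step 3: Build a representation. Group n = k² · m with k = 2 and m = 53 · 97 = 5141 (a product of primes ≡ 1 (mod 4)); a representation of m scales to one of n via (k·x)² + (k·y)² = k²(x² + y²). Each prime p ≡ 1 (mod 4) is itself a sum of two squares; find a² by testing p − a² for a perfect square:
  53: 53 − 1² = 52, 53 − 2² = 49 = 7² ⇒ 53 = 2² + 7².
  97: 97 − 1² = 96, 97 − 2² = 93, 97 − 3² = 88, 97 − 4² = 81 = 9² ⇒ 97 = 4² + 9².
  Combine using the Brahmagupta–Fibonacci identity (a² + b²)(c² + d²) = (ac − bd)² + (ad + bc)² = (ac + bd)² + (ad − bc)²:
  53 · 97 = 5141: from (2² + 7²)(4² + 9²), take (2·4 − 7·9, 2·9 + 7·4) = (8 − 63, 18 + 28) = (-55, 46); dropping signs (only squares matter) gives (55, 46); check 55² + 46² = 3025 + 2116 = 5141 ✓.
  Scale by k = 2: (2·55, 2·46) = (110, 92).
Step 4: Order so x ≤ y and verify: 92² + 110² = 8464 + 12100 = 20564 = n. ✓

n = 20564 = 92² + 110² (one valid representation with x ≤ y).


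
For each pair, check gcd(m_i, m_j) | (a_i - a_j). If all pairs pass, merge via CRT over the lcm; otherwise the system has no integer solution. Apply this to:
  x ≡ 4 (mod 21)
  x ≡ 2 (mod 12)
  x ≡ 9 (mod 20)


Moduli 21, 12, 20 are not pairwise coprime, so CRT works modulo lcm(m_i) when all pairwise compatibility conditions hold.
Pairwise compatibility: gcd(m_i, m_j) must divide a_i - a_j for every pair.
Merge one congruence at a time:
  Start: x ≡ 4 (mod 21).
  Combine with x ≡ 2 (mod 12): gcd(21, 12) = 3, and 2 - 4 = -2 is NOT divisible by 3.
    ⇒ system is inconsistent (no integer solution).

No solution (the system is inconsistent).


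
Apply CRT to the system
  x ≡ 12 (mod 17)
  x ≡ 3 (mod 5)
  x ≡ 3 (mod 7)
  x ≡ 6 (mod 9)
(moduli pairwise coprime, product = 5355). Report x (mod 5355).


Product of moduli M = 17 · 5 · 7 · 9 = 5355.
Merge one congruence at a time:
  Start: x ≡ 12 (mod 17).
  Combine with x ≡ 3 (mod 5); new modulus lcm = 85.
    Write x = 12 + 17·t and substitute into x ≡ 3 (mod 5): 17·t ≡ 3 − 12 = -9 (mod 5).
    Reduce coefficients mod 5: 2·t ≡ 1 (mod 5).
    The inverse of 2 mod 5 is 3 (since 2·3 = 6 = 1·5 + 1), so t ≡ 3·1 = 3 ≡ 3 (mod 5).
    Then x = 12 + 17·3 = 63, valid modulo lcm(17, 5) = 85: x ≡ 63 (mod 85).
  Combine with x ≡ 3 (mod 7); new modulus lcm = 595.
    Write x = 63 + 85·t and substitute into x ≡ 3 (mod 7): 85·t ≡ 3 − 63 = -60 (mod 7).
    Reduce coefficients mod 7: 1·t ≡ 3 (mod 7).
    So t ≡ 3 (mod 7).
    Then x = 63 + 85·3 = 318, valid modulo lcm(85, 7) = 595: x ≡ 318 (mod 595).
  Combine with x ≡ 6 (mod 9); new modulus lcm = 5355.
    Write x = 318 + 595·t and substitute into x ≡ 6 (mod 9): 595·t ≡ 6 − 318 = -312 (mod 9).
    Reduce coefficients mod 9: 1·t ≡ 3 (mod 9).
    So t ≡ 3 (mod 9).
    Then x = 318 + 595·3 = 2103, valid modulo lcm(595, 9) = 5355: x ≡ 2103 (mod 5355).
Verify against each original: 2103 mod 17 = 12, 2103 mod 5 = 3, 2103 mod 7 = 3, 2103 mod 9 = 6.

x ≡ 2103 (mod 5355).


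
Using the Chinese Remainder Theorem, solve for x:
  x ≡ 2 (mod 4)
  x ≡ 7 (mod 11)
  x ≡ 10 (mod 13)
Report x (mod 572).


Moduli 4, 11, 13 are pairwise coprime; by CRT there is a unique solution modulo M = 4 · 11 · 13 = 572.
Solve pairwise, accumulating the modulus:
  Start with x ≡ 2 (mod 4).
  Combine with x ≡ 7 (mod 11): since gcd(4, 11) = 1, we get a unique residue mod 44.
    Write x = 2 + 4·t and substitute into x ≡ 7 (mod 11): 4·t ≡ 7 − 2 = 5 (mod 11).
    The inverse of 4 mod 11 is 3 (since 4·3 = 12 = 1·11 + 1), so t ≡ 3·5 = 15 ≡ 4 (mod 11).
    Then x = 2 + 4·4 = 18, valid modulo lcm(4, 11) = 44: x ≡ 18 (mod 44).
  Combine with x ≡ 10 (mod 13): since gcd(44, 13) = 1, we get a unique residue mod 572.
    Write x = 18 + 44·t and substitute into x ≡ 10 (mod 13): 44·t ≡ 10 − 18 = -8 (mod 13).
    Reduce coefficients mod 13: 5·t ≡ 5 (mod 13).
    The inverse of 5 mod 13 is 8 (since 5·8 = 40 = 3·13 + 1), so t ≡ 8·5 = 40 ≡ 1 (mod 13).
    Then x = 18 + 44·1 = 62, valid modulo lcm(44, 13) = 572: x ≡ 62 (mod 572).
Verify: 62 mod 4 = 2 ✓, 62 mod 11 = 7 ✓, 62 mod 13 = 10 ✓.

x ≡ 62 (mod 572).


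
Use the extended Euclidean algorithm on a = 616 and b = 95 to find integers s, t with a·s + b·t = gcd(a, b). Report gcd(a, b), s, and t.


Euclidean algorithm on (616, 95) — divide until remainder is 0:
  616 = 6 · 95 + 46
  95 = 2 · 46 + 3
  46 = 15 · 3 + 1
  3 = 3 · 1 + 0
gcd(616, 95) = 1.
Track Bezout coefficients alongside the remainders: start with r₀ = 616 = a·1 + b·0 (s = 1, t = 0) and r₁ = 95 = a·0 + b·1 (s = 0, t = 1); each new remainder r_{k+1} = r_{k-1} − q_k·r_k inherits s_{k+1} = s_{k-1} − q_k·s_k, t_{k+1} = t_{k-1} − q_k·t_k, so r_k = a·s_k + b·t_k at every step:
  q = 6: r = 46, s = 1 − 6·0 = 1, t = 0 − 6·1 = -6  (check: 616·1 + 95·(-6) = 46)
  q = 2: r = 3, s = 0 − 2·1 = -2, t = 1 − 2·(-6) = 13  (check: 616·(-2) + 95·13 = 3)
  q = 15: r = 1, s = 1 − 15·(-2) = 31, t = -6 − 15·13 = -201  (check: 616·31 + 95·(-201) = 1)
The row with r = 1 (the gcd) gives the Bezout coefficients s = 31, t = -201.
Result: 616 · (31) + 95 · (-201) = 1.

gcd(616, 95) = 1; s = 31, t = -201 (check: 616·31 + 95·(-201) = 1).


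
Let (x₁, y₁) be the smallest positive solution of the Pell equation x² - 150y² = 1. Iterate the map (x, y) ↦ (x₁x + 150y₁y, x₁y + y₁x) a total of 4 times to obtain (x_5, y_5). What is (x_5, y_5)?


Step 1: Find the fundamental solution (x₁, y₁) of x² - 150y² = 1.
  Expand √150 as a continued fraction. a₀ = ⌊√150⌋ = 12; iterate m_{k+1} = d_k·a_k − m_k, d_{k+1} = (150 − m_{k+1}²)/d_k, a_{k+1} = ⌊(a₀ + m_{k+1})/d_{k+1}⌋ (starting m₀ = 0, d₀ = 1), with convergents p_k = a_k·p_{k-1} + p_{k-2}, q_k = a_k·q_{k-1} + q_{k-2} (p₋₁ = 1, q₋₁ = 0):
  k = 0: a₀ = 12; p₀/q₀ = 12/1; p₀² − 150·q₀² = 144 − 150 = -6.
  k = 1: m = 12, d = 6, a = ⌊(12 + 12)/6⌋ = 4; p/q = (4·12 + 1)/(4·1 + 0) = 49/4; p² − 150·q² = 2401 − 2400 = 1.
  The first convergent with p² − 150·q² = 1 gives the fundamental solution (x₁, y₁) = (49, 4).
Step 2: Apply the recurrence (x_{n+1}, y_{n+1}) = (x₁x_n + 150y₁y_n, x₁y_n + y₁x_n) repeatedly.
  From (x_1, y_1) = (49, 4): x_2 = 49·49 + 150·4·4 = 4801; y_2 = 49·4 + 4·49 = 392.
  From (x_2, y_2) = (4801, 392): x_3 = 49·4801 + 150·4·392 = 470449; y_3 = 49·392 + 4·4801 = 38412.
  From (x_3, y_3) = (470449, 38412): x_4 = 49·470449 + 150·4·38412 = 46099201; y_4 = 49·38412 + 4·470449 = 3763984.
  From (x_4, y_4) = (46099201, 3763984): x_5 = 49·46099201 + 150·4·3763984 = 4517251249; y_5 = 49·3763984 + 4·46099201 = 368832020.
Step 3: Verify x_5² - 150·y_5² = 20405558846592060001 - 20405558846592060000 = 1 (should be 1). ✓

(x_1, y_1) = (49, 4); (x_5, y_5) = (4517251249, 368832020).


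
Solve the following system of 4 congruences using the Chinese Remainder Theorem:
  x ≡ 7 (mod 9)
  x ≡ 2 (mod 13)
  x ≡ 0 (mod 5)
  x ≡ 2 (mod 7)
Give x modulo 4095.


Product of moduli M = 9 · 13 · 5 · 7 = 4095.
Merge one congruence at a time:
  Start: x ≡ 7 (mod 9).
  Combine with x ≡ 2 (mod 13); new modulus lcm = 117.
    Write x = 7 + 9·t and substitute into x ≡ 2 (mod 13): 9·t ≡ 2 − 7 = -5 (mod 13).
    Reduce coefficients mod 13: 9·t ≡ 8 (mod 13).
    The inverse of 9 mod 13 is 3 (since 9·3 = 27 = 2·13 + 1), so t ≡ 3·8 = 24 ≡ 11 (mod 13).
    Then x = 7 + 9·11 = 106, valid modulo lcm(9, 13) = 117: x ≡ 106 (mod 117).
  Combine with x ≡ 0 (mod 5); new modulus lcm = 585.
    Write x = 106 + 117·t and substitute into x ≡ 0 (mod 5): 117·t ≡ 0 − 106 = -106 (mod 5).
    Reduce coefficients mod 5: 2·t ≡ 4 (mod 5).
    The inverse of 2 mod 5 is 3 (since 2·3 = 6 = 1·5 + 1), so t ≡ 3·4 = 12 ≡ 2 (mod 5).
    Then x = 106 + 117·2 = 340, valid modulo lcm(117, 5) = 585: x ≡ 340 (mod 585).
  Combine with x ≡ 2 (mod 7); new modulus lcm = 4095.
    Write x = 340 + 585·t and substitute into x ≡ 2 (mod 7): 585·t ≡ 2 − 340 = -338 (mod 7).
    Reduce coefficients mod 7: 4·t ≡ 5 (mod 7).
    The inverse of 4 mod 7 is 2 (since 4·2 = 8 = 1·7 + 1), so t ≡ 2·5 = 10 ≡ 3 (mod 7).
    Then x = 340 + 585·3 = 2095, valid modulo lcm(585, 7) = 4095: x ≡ 2095 (mod 4095).
Verify against each original: 2095 mod 9 = 7, 2095 mod 13 = 2, 2095 mod 5 = 0, 2095 mod 7 = 2.

x ≡ 2095 (mod 4095).


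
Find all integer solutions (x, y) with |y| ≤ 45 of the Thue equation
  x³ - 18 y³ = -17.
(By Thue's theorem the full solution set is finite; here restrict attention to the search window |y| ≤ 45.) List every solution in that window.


The equation is x³ - 18y³ = -17. For fixed y, x³ = 18·y³ − 17, so a solution requires the RHS to be a perfect cube.
Strategy: iterate y from -45 to 45, compute RHS = 18·y³ − 17, and check whether it is a (positive or negative) perfect cube.
Check small values of y:
  y = 0: RHS = -17 is not a perfect cube.
  y = 1: RHS = 1 = (1)³ ⇒ x = 1 works.
  y = -1: RHS = -35 is not a perfect cube.
  y = 2: RHS = 127 is not a perfect cube.
  y = -2: RHS = -161 is not a perfect cube.
  y = 3: RHS = 469 is not a perfect cube.
  y = -3: RHS = -503 is not a perfect cube.
Continuing the search up to |y| = 45 finds no further solutions beyond those listed.
Collected solutions: (1, 1).

Solutions (with |y| ≤ 45): (1, 1).


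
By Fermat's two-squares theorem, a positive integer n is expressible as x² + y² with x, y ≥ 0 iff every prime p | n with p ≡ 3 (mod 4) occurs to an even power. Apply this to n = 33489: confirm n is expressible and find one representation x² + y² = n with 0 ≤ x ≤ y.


Step 1: Factor n = 33489 = 3^2 · 61^2.
Step 2: Check the mod-4 condition on each prime factor: 3 ≡ 3 (mod 4), exponent 2 (must be even); 61 ≡ 1 (mod 4), exponent 2.
All primes ≡ 3 (mod 4) appear to even exponent (or don't appear), so by the two-squares theorem n IS expressible as a sum of two squares.
Step 3: Build a representation. Group n = k² · m with k = 3 and m = 61 · 61 = 3721 (a product of primes ≡ 1 (mod 4)); a representation of m scales to one of n via (k·x)² + (k·y)² = k²(x² + y²). Each prime p ≡ 1 (mod 4) is itself a sum of two squares; find a² by testing p − a² for a perfect square:
  61: 61 − 1² = 60, 61 − 2² = 57, 61 − 3² = 52, 61 − 4² = 45, 61 − 5² = 36 = 6² ⇒ 61 = 5² + 6².
  Combine using the Brahmagupta–Fibonacci identity (a² + b²)(c² + d²) = (ac − bd)² + (ad + bc)² = (ac + bd)² + (ad − bc)²:
  61 · 61 = 3721: from (5² + 6²)(5² + 6²), take (5·5 − 6·6, 5·6 + 6·5) = (25 − 36, 30 + 30) = (-11, 60); dropping signs (only squares matter) gives (11, 60); check 11² + 60² = 121 + 3600 = 3721 ✓.
  Scale by k = 3: (3·11, 3·60) = (33, 180).
Step 4: Order so x ≤ y and verify: 33² + 180² = 1089 + 32400 = 33489 = n. ✓

n = 33489 = 33² + 180² (one valid representation with x ≤ y).


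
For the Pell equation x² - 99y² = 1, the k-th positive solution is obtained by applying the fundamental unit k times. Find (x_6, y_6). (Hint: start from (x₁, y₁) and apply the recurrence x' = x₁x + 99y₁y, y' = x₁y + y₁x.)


Step 1: Find the fundamental solution (x₁, y₁) of x² - 99y² = 1.
  Expand √99 as a continued fraction. a₀ = ⌊√99⌋ = 9; iterate m_{k+1} = d_k·a_k − m_k, d_{k+1} = (99 − m_{k+1}²)/d_k, a_{k+1} = ⌊(a₀ + m_{k+1})/d_{k+1}⌋ (starting m₀ = 0, d₀ = 1), with convergents p_k = a_k·p_{k-1} + p_{k-2}, q_k = a_k·q_{k-1} + q_{k-2} (p₋₁ = 1, q₋₁ = 0):
  k = 0: a₀ = 9; p₀/q₀ = 9/1; p₀² − 99·q₀² = 81 − 99 = -18.
  k = 1: m = 9, d = 18, a = ⌊(9 + 9)/18⌋ = 1; p/q = (1·9 + 1)/(1·1 + 0) = 10/1; p² − 99·q² = 100 − 99 = 1.
  The first convergent with p² − 99·q² = 1 gives the fundamental solution (x₁, y₁) = (10, 1).
Step 2: Apply the recurrence (x_{n+1}, y_{n+1}) = (x₁x_n + 99y₁y_n, x₁y_n + y₁x_n) repeatedly.
  From (x_1, y_1) = (10, 1): x_2 = 10·10 + 99·1·1 = 199; y_2 = 10·1 + 1·10 = 20.
  From (x_2, y_2) = (199, 20): x_3 = 10·199 + 99·1·20 = 3970; y_3 = 10·20 + 1·199 = 399.
  From (x_3, y_3) = (3970, 399): x_4 = 10·3970 + 99·1·399 = 79201; y_4 = 10·399 + 1·3970 = 7960.
  From (x_4, y_4) = (79201, 7960): x_5 = 10·79201 + 99·1·7960 = 1580050; y_5 = 10·7960 + 1·79201 = 158801.
  From (x_5, y_5) = (1580050, 158801): x_6 = 10·1580050 + 99·1·158801 = 31521799; y_6 = 10·158801 + 1·1580050 = 3168060.
Step 3: Verify x_6² - 99·y_6² = 993623812196401 - 993623812196400 = 1 (should be 1). ✓

(x_1, y_1) = (10, 1); (x_6, y_6) = (31521799, 3168060).


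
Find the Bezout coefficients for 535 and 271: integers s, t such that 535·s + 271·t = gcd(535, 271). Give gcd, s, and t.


Euclidean algorithm on (535, 271) — divide until remainder is 0:
  535 = 1 · 271 + 264
  271 = 1 · 264 + 7
  264 = 37 · 7 + 5
  7 = 1 · 5 + 2
  5 = 2 · 2 + 1
  2 = 2 · 1 + 0
gcd(535, 271) = 1.
Track Bezout coefficients alongside the remainders: start with r₀ = 535 = a·1 + b·0 (s = 1, t = 0) and r₁ = 271 = a·0 + b·1 (s = 0, t = 1); each new remainder r_{k+1} = r_{k-1} − q_k·r_k inherits s_{k+1} = s_{k-1} − q_k·s_k, t_{k+1} = t_{k-1} − q_k·t_k, so r_k = a·s_k + b·t_k at every step:
  q = 1: r = 264, s = 1 − 1·0 = 1, t = 0 − 1·1 = -1  (check: 535·1 + 271·(-1) = 264)
  q = 1: r = 7, s = 0 − 1·1 = -1, t = 1 − 1·(-1) = 2  (check: 535·(-1) + 271·2 = 7)
  q = 37: r = 5, s = 1 − 37·(-1) = 38, t = -1 − 37·2 = -75  (check: 535·38 + 271·(-75) = 5)
  q = 1: r = 2, s = -1 − 1·38 = -39, t = 2 − 1·(-75) = 77  (check: 535·(-39) + 271·77 = 2)
  q = 2: r = 1, s = 38 − 2·(-39) = 116, t = -75 − 2·77 = -229  (check: 535·116 + 271·(-229) = 1)
The row with r = 1 (the gcd) gives the Bezout coefficients s = 116, t = -229.
Result: 535 · (116) + 271 · (-229) = 1.

gcd(535, 271) = 1; s = 116, t = -229 (check: 535·116 + 271·(-229) = 1).
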